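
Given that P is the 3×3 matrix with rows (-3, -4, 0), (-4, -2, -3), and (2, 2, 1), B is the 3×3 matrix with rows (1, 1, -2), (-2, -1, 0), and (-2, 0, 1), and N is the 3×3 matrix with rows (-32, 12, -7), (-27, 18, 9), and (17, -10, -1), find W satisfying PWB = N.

W = [[-2, -2, -3], [-2, 1, -3], [1, 5, -3]]

W = P⁻¹NB⁻¹ (apply P⁻¹ on the left and B⁻¹ on the right).
P has determinant -4; P⁻¹ = [[-1, -1, -3], [1/2, 3/4, 9/4], [1, 1/2, 5/2]].
B has determinant 5; B⁻¹ = [[-1/5, -1/5, -2/5], [2/5, -3/5, 4/5], [-2/5, -2/5, 1/5]].
P⁻¹N = [[8, 0, 1], [2, -3, 1], [-3, -4, -5]].
W = (P⁻¹N)B⁻¹ = [[-2, -2, -3], [-2, 1, -3], [1, 5, -3]].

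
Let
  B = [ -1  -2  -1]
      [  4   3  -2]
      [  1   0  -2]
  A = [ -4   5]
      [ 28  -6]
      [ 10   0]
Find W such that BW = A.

B is on the left of W, so left-multiply by B⁻¹: W = B⁻¹A.
B has determinant -3; B⁻¹ = [[2, 4/3, -7/3], [-2, -1, 2], [1, 2/3, -5/3]].
W = B⁻¹A = [[2, 4/3, -7/3], [-2, -1, 2], [1, 2/3, -5/3]] · [[-4, 5], [28, -6], [10, 0]] = [[6, 2], [0, -4], [-2, 1]].

W = [[6, 2], [0, -4], [-2, 1]]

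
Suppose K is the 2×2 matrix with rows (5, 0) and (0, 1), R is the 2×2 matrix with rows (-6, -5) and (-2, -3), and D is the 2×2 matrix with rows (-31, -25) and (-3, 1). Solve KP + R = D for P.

P = [[-5, -4], [-1, 4]]

KP = D − R = [[-25, -20], [-1, 4]].
K is on the left of P, so left-multiply by K⁻¹: P = K⁻¹(D − R).
K has determinant 5; K⁻¹ = [[1/5, 0], [0, 1]].
P = K⁻¹(D − R) = [[-5, -4], [-1, 4]].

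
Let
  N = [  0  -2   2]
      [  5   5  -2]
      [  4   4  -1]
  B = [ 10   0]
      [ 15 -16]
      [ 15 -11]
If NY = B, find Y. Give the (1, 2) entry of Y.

Left-multiplying both sides by N⁻¹ gives Y = N⁻¹B.
det N = 6, so N⁻¹ = [[1/2, 1, -1], [-1/2, -4/3, 5/3], [0, -4/3, 5/3]].
Y = N⁻¹B = [[1/2, 1, -1], [-1/2, -4/3, 5/3], [0, -4/3, 5/3]] · [[10, 0], [15, -16], [15, -11]] = [[5, -5], [0, 3], [5, 3]].

-5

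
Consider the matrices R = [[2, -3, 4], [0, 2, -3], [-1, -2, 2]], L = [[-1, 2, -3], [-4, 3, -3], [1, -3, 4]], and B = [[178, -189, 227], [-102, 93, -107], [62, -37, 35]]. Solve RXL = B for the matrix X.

X = R⁻¹BL⁻¹ (apply R⁻¹ on the left and L⁻¹ on the right).
R has determinant -5; R⁻¹ = [[2/5, 2/5, -1/5], [-3/5, -8/5, -6/5], [-2/5, -7/5, -4/5]].
det L = -4, so L⁻¹ = [[-3/4, -1/4, -3/4], [-13/4, 1/4, -9/4], [-9/4, 1/4, -5/4]].
R⁻¹B = [[18, -31, 41], [-18, 9, -7], [22, -25, 31]].
X = (R⁻¹B)L⁻¹ = [[-5, -2, 5], [0, 5, 2], [-5, -4, 1]].

X = [[-5, -2, 5], [0, 5, 2], [-5, -4, 1]]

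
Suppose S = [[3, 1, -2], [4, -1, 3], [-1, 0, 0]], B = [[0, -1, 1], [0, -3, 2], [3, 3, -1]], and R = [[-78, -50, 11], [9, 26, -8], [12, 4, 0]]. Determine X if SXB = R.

X = [[4, -4, -4], [3, 5, -4], [2, 3, 5]]

X = S⁻¹RB⁻¹ (apply S⁻¹ on the left and B⁻¹ on the right).
det S = -1, so S⁻¹ = [[0, 0, -1], [3, 2, 17], [1, 1, 7]].
det B = 3; the adjugate gives B⁻¹ = [[-1, 2/3, 1/3], [2, -1, 0], [3, -1, 0]].
S⁻¹R = [[-12, -4, 0], [-12, -30, 17], [15, 4, 3]].
X = (S⁻¹R)B⁻¹ = [[4, -4, -4], [3, 5, -4], [2, 3, 5]].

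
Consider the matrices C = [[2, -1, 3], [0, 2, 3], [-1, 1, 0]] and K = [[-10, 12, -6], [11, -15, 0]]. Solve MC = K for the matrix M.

C is on the right of M, so right-multiply by C⁻¹: M = KC⁻¹.
det C = 3; the adjugate gives C⁻¹ = [[-1, 1, -3], [-1, 1, -2], [2/3, -1/3, 4/3]].
M = KC⁻¹ = [[-10, 12, -6], [11, -15, 0]] · [[-1, 1, -3], [-1, 1, -2], [2/3, -1/3, 4/3]] = [[-6, 4, -2], [4, -4, -3]].

M = [[-6, 4, -2], [4, -4, -3]]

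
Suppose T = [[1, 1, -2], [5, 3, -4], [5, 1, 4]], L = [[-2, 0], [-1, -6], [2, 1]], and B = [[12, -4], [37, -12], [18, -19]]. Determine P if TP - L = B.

P = [[4, -2], [4, -4], [-1, -1]]

TP = B + L = [[10, -4], [36, -18], [20, -18]].
T is on the left of P, so left-multiply by T⁻¹: P = T⁻¹(B + L).
T has determinant -4; T⁻¹ = [[-4, 3/2, -1/2], [10, -7/2, 3/2], [5/2, -1, 1/2]].
P = T⁻¹(B + L) = [[4, -2], [4, -4], [-1, -1]].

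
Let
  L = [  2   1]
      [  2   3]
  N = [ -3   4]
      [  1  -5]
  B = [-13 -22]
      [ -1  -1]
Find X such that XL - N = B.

XL = B + N = [[-16, -18], [0, -6]].
Since L sits to the right of X, X = (B + N)L⁻¹.
det L = 4; the adjugate gives L⁻¹ = [[3/4, -1/4], [-1/2, 1/2]].
X = (B + N)L⁻¹ = [[-3, -5], [3, -3]].

X = [[-3, -5], [3, -3]]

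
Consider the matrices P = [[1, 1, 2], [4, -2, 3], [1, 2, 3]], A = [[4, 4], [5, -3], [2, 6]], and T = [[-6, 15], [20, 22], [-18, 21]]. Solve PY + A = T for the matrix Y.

Y = [[5, 2], [-5, -1], [-5, 5]]

PY = T − A = [[-10, 11], [15, 25], [-20, 15]].
Since P multiplies Y on the left, Y = P⁻¹(T − A).
det P = -1; the adjugate gives P⁻¹ = [[12, -1, -7], [9, -1, -5], [-10, 1, 6]].
Y = P⁻¹(T − A) = [[5, 2], [-5, -1], [-5, 5]].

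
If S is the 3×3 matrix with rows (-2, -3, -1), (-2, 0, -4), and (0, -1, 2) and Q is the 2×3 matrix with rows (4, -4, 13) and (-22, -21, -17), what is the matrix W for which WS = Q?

S is on the right of W, so right-multiply by S⁻¹: W = QS⁻¹.
det S = -6; the adjugate gives S⁻¹ = [[2/3, -7/6, -2], [-2/3, 2/3, 1], [-1/3, 1/3, 1]].
W = QS⁻¹ = [[4, -4, 13], [-22, -21, -17]] · [[2/3, -7/6, -2], [-2/3, 2/3, 1], [-1/3, 1/3, 1]] = [[1, -3, 1], [5, 6, 6]].

W = [[1, -3, 1], [5, 6, 6]]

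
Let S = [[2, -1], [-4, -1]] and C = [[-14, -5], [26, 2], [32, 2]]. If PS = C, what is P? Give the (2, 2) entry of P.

-5

Right-multiplying both sides by S⁻¹ gives P = CS⁻¹.
det S = -6; the adjugate gives S⁻¹ = [[1/6, -1/6], [-2/3, -1/3]].
P = CS⁻¹ = [[-14, -5], [26, 2], [32, 2]] · [[1/6, -1/6], [-2/3, -1/3]] = [[1, 4], [3, -5], [4, -6]].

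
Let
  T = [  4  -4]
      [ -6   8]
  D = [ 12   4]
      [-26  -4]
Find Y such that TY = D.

T is on the left of Y, so left-multiply by T⁻¹: Y = T⁻¹D.
det T = 8, so T⁻¹ = [[1, 1/2], [3/4, 1/2]].
Y = T⁻¹D = [[1, 1/2], [3/4, 1/2]] · [[12, 4], [-26, -4]] = [[-1, 2], [-4, 1]].

Y = [[-1, 2], [-4, 1]]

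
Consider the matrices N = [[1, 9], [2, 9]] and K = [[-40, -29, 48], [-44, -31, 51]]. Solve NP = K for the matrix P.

Left-multiplying both sides by N⁻¹ gives P = N⁻¹K.
det N = -9, so N⁻¹ = [[-1, 1], [2/9, -1/9]].
P = N⁻¹K = [[-1, 1], [2/9, -1/9]] · [[-40, -29, 48], [-44, -31, 51]] = [[-4, -2, 3], [-4, -3, 5]].

P = [[-4, -2, 3], [-4, -3, 5]]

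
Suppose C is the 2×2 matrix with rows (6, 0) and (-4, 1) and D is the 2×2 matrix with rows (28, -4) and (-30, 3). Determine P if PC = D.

P = [[2, -4], [-3, 3]]

Right-multiplying both sides by C⁻¹ gives P = DC⁻¹.
det C = 6, so C⁻¹ = [[1/6, 0], [2/3, 1]].
P = DC⁻¹ = [[28, -4], [-30, 3]] · [[1/6, 0], [2/3, 1]] = [[2, -4], [-3, 3]].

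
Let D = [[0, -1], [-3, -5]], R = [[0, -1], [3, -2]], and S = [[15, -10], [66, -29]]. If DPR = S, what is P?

P = [[5, 1], [0, -5]]

P = D⁻¹SR⁻¹ (apply D⁻¹ on the left and R⁻¹ on the right).
det D = -3; the adjugate gives D⁻¹ = [[5/3, -1/3], [-1, 0]].
det R = 3, so R⁻¹ = [[-2/3, 1/3], [-1, 0]].
D⁻¹S = [[3, -7], [-15, 10]].
P = (D⁻¹S)R⁻¹ = [[5, 1], [0, -5]].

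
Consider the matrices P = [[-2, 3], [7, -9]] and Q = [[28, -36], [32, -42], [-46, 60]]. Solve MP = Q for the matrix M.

M = [[0, 4], [-2, 4], [2, -6]]

Right-multiplying both sides by P⁻¹ gives M = QP⁻¹.
P has determinant -3; P⁻¹ = [[3, 1], [7/3, 2/3]].
M = QP⁻¹ = [[28, -36], [32, -42], [-46, 60]] · [[3, 1], [7/3, 2/3]] = [[0, 4], [-2, 4], [2, -6]].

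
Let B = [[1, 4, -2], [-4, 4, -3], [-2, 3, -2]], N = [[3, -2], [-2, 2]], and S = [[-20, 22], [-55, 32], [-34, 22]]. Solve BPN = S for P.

P = [[4, 3], [2, 5], [5, 5]]

Left-multiply by B⁻¹ and right-multiply by N⁻¹: P = B⁻¹SN⁻¹.
det B = 1; the adjugate gives B⁻¹ = [[1, 2, -4], [-2, -6, 11], [-4, -11, 20]].
det N = 2; the adjugate gives N⁻¹ = [[1, 1], [1, 3/2]].
B⁻¹S = [[6, -2], [-4, 6], [5, 0]].
P = (B⁻¹S)N⁻¹ = [[4, 3], [2, 5], [5, 5]].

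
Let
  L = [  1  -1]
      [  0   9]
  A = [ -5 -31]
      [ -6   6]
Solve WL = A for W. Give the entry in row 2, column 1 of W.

Since L sits to the right of W, W = AL⁻¹.
L has determinant 9; L⁻¹ = [[1, 1/9], [0, 1/9]].
W = AL⁻¹ = [[-5, -31], [-6, 6]] · [[1, 1/9], [0, 1/9]] = [[-5, -4], [-6, 0]].

-6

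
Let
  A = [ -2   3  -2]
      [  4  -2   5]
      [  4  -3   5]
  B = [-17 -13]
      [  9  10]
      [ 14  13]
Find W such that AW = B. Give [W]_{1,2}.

6

Left-multiplying both sides by A⁻¹ gives W = A⁻¹B.
A has determinant -2; A⁻¹ = [[-5/2, 9/2, -11/2], [0, 1, -1], [2, -3, 4]].
W = A⁻¹B = [[-5/2, 9/2, -11/2], [0, 1, -1], [2, -3, 4]] · [[-17, -13], [9, 10], [14, 13]] = [[6, 6], [-5, -3], [-5, -4]].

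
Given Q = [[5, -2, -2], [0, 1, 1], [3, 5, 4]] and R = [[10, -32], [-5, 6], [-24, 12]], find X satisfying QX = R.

X = [[0, -4], [-4, 0], [-1, 6]]

Q is on the left of X, so left-multiply by Q⁻¹: X = Q⁻¹R.
Q has determinant -5; Q⁻¹ = [[1/5, 2/5, 0], [-3/5, -26/5, 1], [3/5, 31/5, -1]].
X = Q⁻¹R = [[1/5, 2/5, 0], [-3/5, -26/5, 1], [3/5, 31/5, -1]] · [[10, -32], [-5, 6], [-24, 12]] = [[0, -4], [-4, 0], [-1, 6]].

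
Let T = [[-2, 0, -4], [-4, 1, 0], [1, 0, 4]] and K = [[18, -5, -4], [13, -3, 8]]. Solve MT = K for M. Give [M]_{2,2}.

-3

T is on the right of M, so right-multiply by T⁻¹: M = KT⁻¹.
T has determinant -4; T⁻¹ = [[-1, 0, -1], [-4, 1, -4], [1/4, 0, 1/2]].
M = KT⁻¹ = [[18, -5, -4], [13, -3, 8]] · [[-1, 0, -1], [-4, 1, -4], [1/4, 0, 1/2]] = [[1, -5, 0], [1, -3, 3]].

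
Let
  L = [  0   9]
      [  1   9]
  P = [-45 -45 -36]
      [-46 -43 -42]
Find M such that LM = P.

Since L multiplies M on the left, M = L⁻¹P.
L has determinant -9; L⁻¹ = [[-1, 1], [1/9, 0]].
M = L⁻¹P = [[-1, 1], [1/9, 0]] · [[-45, -45, -36], [-46, -43, -42]] = [[-1, 2, -6], [-5, -5, -4]].

M = [[-1, 2, -6], [-5, -5, -4]]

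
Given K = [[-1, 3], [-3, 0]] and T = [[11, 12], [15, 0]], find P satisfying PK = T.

Right-multiplying both sides by K⁻¹ gives P = TK⁻¹.
det K = 9, so K⁻¹ = [[0, -1/3], [1/3, -1/9]].
P = TK⁻¹ = [[11, 12], [15, 0]] · [[0, -1/3], [1/3, -1/9]] = [[4, -5], [0, -5]].

P = [[4, -5], [0, -5]]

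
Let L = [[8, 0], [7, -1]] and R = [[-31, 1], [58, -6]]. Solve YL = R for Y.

L is on the right of Y, so right-multiply by L⁻¹: Y = RL⁻¹.
det L = -8; the adjugate gives L⁻¹ = [[1/8, 0], [7/8, -1]].
Y = RL⁻¹ = [[-31, 1], [58, -6]] · [[1/8, 0], [7/8, -1]] = [[-3, -1], [2, 6]].

Y = [[-3, -1], [2, 6]]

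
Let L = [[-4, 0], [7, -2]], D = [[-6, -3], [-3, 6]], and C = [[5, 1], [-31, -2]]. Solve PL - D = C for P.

P = [[2, 1], [5, -2]]

PL = C + D = [[-1, -2], [-34, 4]].
L is on the right of P, so right-multiply by L⁻¹: P = (C + D)L⁻¹.
L has determinant 8; L⁻¹ = [[-1/4, 0], [-7/8, -1/2]].
P = (C + D)L⁻¹ = [[2, 1], [5, -2]].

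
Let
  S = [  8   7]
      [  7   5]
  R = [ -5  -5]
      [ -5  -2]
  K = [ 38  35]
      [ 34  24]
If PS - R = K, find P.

PS = K + R = [[33, 30], [29, 22]].
S is on the right of P, so right-multiply by S⁻¹: P = (K + R)S⁻¹.
det S = -9, so S⁻¹ = [[-5/9, 7/9], [7/9, -8/9]].
P = (K + R)S⁻¹ = [[5, -1], [1, 3]].

P = [[5, -1], [1, 3]]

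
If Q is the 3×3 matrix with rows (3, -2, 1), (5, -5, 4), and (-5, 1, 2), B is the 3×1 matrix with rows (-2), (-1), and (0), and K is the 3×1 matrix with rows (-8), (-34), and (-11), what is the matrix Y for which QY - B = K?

QY = K + B = [[-10], [-35], [-11]].
Left-multiplying both sides by Q⁻¹ gives Y = Q⁻¹(K + B).
Q has determinant -2; Q⁻¹ = [[7, -5/2, 3/2], [15, -11/2, 7/2], [10, -7/2, 5/2]].
Y = Q⁻¹(K + B) = [[1], [4], [-5]].

Y = [[1], [4], [-5]]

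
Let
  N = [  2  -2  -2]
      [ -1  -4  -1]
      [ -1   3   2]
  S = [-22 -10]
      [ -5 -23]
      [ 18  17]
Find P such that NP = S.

N is on the left of P, so left-multiply by N⁻¹: P = N⁻¹S.
det N = -2; the adjugate gives N⁻¹ = [[5/2, 1, 3], [-3/2, -1, -2], [7/2, 2, 5]].
P = N⁻¹S = [[5/2, 1, 3], [-3/2, -1, -2], [7/2, 2, 5]] · [[-22, -10], [-5, -23], [18, 17]] = [[-6, 3], [2, 4], [3, 4]].

P = [[-6, 3], [2, 4], [3, 4]]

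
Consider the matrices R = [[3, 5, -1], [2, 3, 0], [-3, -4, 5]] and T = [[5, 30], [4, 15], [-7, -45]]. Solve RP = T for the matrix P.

P = [[5, 0], [-2, 5], [0, -5]]

Since R multiplies P on the left, P = R⁻¹T.
det R = -6, so R⁻¹ = [[-5/2, 7/2, -1/2], [5/3, -2, 1/3], [-1/6, 1/2, 1/6]].
P = R⁻¹T = [[-5/2, 7/2, -1/2], [5/3, -2, 1/3], [-1/6, 1/2, 1/6]] · [[5, 30], [4, 15], [-7, -45]] = [[5, 0], [-2, 5], [0, -5]].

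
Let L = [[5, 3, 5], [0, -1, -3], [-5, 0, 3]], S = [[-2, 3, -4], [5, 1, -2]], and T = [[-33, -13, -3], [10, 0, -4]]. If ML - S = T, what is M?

M = [[-2, 4, 5], [0, -1, -3]]

ML = T + S = [[-35, -10, -7], [15, 1, -6]].
Since L sits to the right of M, M = (T + S)L⁻¹.
det L = 5; the adjugate gives L⁻¹ = [[-3/5, -9/5, -4/5], [3, 8, 3], [-1, -3, -1]].
M = (T + S)L⁻¹ = [[-2, 4, 5], [0, -1, -3]].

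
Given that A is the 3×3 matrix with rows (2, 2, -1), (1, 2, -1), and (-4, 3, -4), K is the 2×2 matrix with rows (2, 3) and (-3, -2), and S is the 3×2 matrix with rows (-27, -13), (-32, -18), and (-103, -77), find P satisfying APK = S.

Left-multiply by A⁻¹ and right-multiply by K⁻¹: P = A⁻¹SK⁻¹.
det A = -5, so A⁻¹ = [[1, -1, 0], [-8/5, 12/5, -1/5], [-11/5, 14/5, -2/5]].
K has determinant 5; K⁻¹ = [[-2/5, -3/5], [3/5, 2/5]].
A⁻¹S = [[5, 5], [-13, -7], [11, 9]].
P = (A⁻¹S)K⁻¹ = [[1, -1], [1, 5], [1, -3]].

P = [[1, -1], [1, 5], [1, -3]]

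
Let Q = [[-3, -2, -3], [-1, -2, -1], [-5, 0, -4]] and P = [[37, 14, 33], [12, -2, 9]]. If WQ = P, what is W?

Since Q sits to the right of W, W = PQ⁻¹.
det Q = 4, so Q⁻¹ = [[2, -2, -1], [1/4, -3/4, 0], [-5/2, 5/2, 1]].
W = PQ⁻¹ = [[37, 14, 33], [12, -2, 9]] · [[2, -2, -1], [1/4, -3/4, 0], [-5/2, 5/2, 1]] = [[-5, -2, -4], [1, 0, -3]].

W = [[-5, -2, -4], [1, 0, -3]]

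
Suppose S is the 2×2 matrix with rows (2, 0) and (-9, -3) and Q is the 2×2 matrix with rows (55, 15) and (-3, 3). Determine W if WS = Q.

W = [[5, -5], [-6, -1]]

Right-multiplying both sides by S⁻¹ gives W = QS⁻¹.
det S = -6; the adjugate gives S⁻¹ = [[1/2, 0], [-3/2, -1/3]].
W = QS⁻¹ = [[55, 15], [-3, 3]] · [[1/2, 0], [-3/2, -1/3]] = [[5, -5], [-6, -1]].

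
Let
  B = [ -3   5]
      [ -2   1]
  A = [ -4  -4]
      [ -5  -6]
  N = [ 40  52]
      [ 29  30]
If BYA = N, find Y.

Left-multiply by B⁻¹ and right-multiply by A⁻¹: Y = B⁻¹NA⁻¹.
det B = 7, so B⁻¹ = [[1/7, -5/7], [2/7, -3/7]].
A has determinant 4; A⁻¹ = [[-3/2, 1], [5/4, -1]].
B⁻¹N = [[-15, -14], [-1, 2]].
Y = (B⁻¹N)A⁻¹ = [[5, -1], [4, -3]].

Y = [[5, -1], [4, -3]]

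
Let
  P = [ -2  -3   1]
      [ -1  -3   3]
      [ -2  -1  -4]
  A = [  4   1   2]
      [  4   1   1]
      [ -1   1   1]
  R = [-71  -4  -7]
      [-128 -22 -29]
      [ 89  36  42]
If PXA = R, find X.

X = [[-2, -1, 1], [2, 3, -5], [-1, -5, -2]]

X = P⁻¹RA⁻¹ (apply P⁻¹ on the left and A⁻¹ on the right).
det P = -5; the adjugate gives P⁻¹ = [[-3, 13/5, 6/5], [2, -2, -1], [1, -4/5, -3/5]].
A has determinant 5; A⁻¹ = [[0, 1/5, -1/5], [-1, 6/5, 4/5], [1, -1, 0]].
P⁻¹R = [[-13, -2, -4], [25, 0, 2], [-22, -8, -9]].
X = (P⁻¹R)A⁻¹ = [[-2, -1, 1], [2, 3, -5], [-1, -5, -2]].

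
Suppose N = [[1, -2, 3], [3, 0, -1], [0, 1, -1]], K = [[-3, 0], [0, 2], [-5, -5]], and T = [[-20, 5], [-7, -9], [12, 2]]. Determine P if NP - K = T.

P = [[-4, -2], [2, -2], [-5, 1]]

NP = T + K = [[-23, 5], [-7, -7], [7, -3]].
Left-multiplying both sides by N⁻¹ gives P = N⁻¹(T + K).
det N = 4, so N⁻¹ = [[1/4, 1/4, 1/2], [3/4, -1/4, 5/2], [3/4, -1/4, 3/2]].
P = N⁻¹(T + K) = [[-4, -2], [2, -2], [-5, 1]].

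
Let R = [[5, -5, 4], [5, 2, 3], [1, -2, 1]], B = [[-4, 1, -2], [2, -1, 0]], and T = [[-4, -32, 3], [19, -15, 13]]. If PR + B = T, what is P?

P = [[3, -4, 5], [4, 0, -3]]

PR = T − B = [[0, -33, 5], [17, -14, 13]].
Since R sits to the right of P, P = (T − B)R⁻¹.
R has determinant 2; R⁻¹ = [[4, -3/2, -23/2], [-1, 1/2, 5/2], [-6, 5/2, 35/2]].
P = (T − B)R⁻¹ = [[3, -4, 5], [4, 0, -3]].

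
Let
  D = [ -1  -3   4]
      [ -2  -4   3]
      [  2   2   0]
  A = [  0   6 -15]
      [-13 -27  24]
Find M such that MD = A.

M = [[-6, 3, 0], [3, 4, -1]]

D is on the right of M, so right-multiply by D⁻¹: M = AD⁻¹.
det D = 4; the adjugate gives D⁻¹ = [[-3/2, 2, 7/4], [3/2, -2, -5/4], [1, -1, -1/2]].
M = AD⁻¹ = [[0, 6, -15], [-13, -27, 24]] · [[-3/2, 2, 7/4], [3/2, -2, -5/4], [1, -1, -1/2]] = [[-6, 3, 0], [3, 4, -1]].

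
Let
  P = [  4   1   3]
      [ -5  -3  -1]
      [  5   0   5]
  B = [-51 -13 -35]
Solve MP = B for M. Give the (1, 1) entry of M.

-4

P is on the right of M, so right-multiply by P⁻¹: M = BP⁻¹.
det P = 5; the adjugate gives P⁻¹ = [[-3, -1, 8/5], [4, 1, -11/5], [3, 1, -7/5]].
M = BP⁻¹ = [[-51, -13, -35]] · [[-3, -1, 8/5], [4, 1, -11/5], [3, 1, -7/5]] = [[-4, 3, -4]].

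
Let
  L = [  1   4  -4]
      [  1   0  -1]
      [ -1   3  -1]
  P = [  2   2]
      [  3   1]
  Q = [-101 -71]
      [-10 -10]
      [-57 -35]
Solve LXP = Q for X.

X = [[-4, 1], [-5, -3], [1, 1]]

X = L⁻¹QP⁻¹ (apply L⁻¹ on the left and P⁻¹ on the right).
det L = -1; the adjugate gives L⁻¹ = [[-3, 8, 4], [-2, 5, 3], [-3, 7, 4]].
det P = -4; the adjugate gives P⁻¹ = [[-1/4, 1/2], [3/4, -1/2]].
L⁻¹Q = [[-5, -7], [-19, -13], [5, 3]].
X = (L⁻¹Q)P⁻¹ = [[-4, 1], [-5, -3], [1, 1]].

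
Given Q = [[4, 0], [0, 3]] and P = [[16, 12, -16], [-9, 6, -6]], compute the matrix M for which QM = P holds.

M = [[4, 3, -4], [-3, 2, -2]]

Left-multiplying both sides by Q⁻¹ gives M = Q⁻¹P.
det Q = 12; the adjugate gives Q⁻¹ = [[1/4, 0], [0, 1/3]].
M = Q⁻¹P = [[1/4, 0], [0, 1/3]] · [[16, 12, -16], [-9, 6, -6]] = [[4, 3, -4], [-3, 2, -2]].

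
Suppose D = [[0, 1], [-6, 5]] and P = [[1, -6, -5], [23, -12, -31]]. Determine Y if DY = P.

Y = [[-3, -3, 1], [1, -6, -5]]

Left-multiplying both sides by D⁻¹ gives Y = D⁻¹P.
det D = 6; the adjugate gives D⁻¹ = [[5/6, -1/6], [1, 0]].
Y = D⁻¹P = [[5/6, -1/6], [1, 0]] · [[1, -6, -5], [23, -12, -31]] = [[-3, -3, 1], [1, -6, -5]].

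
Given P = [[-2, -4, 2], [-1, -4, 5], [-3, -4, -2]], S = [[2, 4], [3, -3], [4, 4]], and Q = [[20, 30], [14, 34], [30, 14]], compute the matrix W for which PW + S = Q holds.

PW = Q − S = [[18, 26], [11, 37], [26, 10]].
Left-multiplying both sides by P⁻¹ gives W = P⁻¹(Q − S).
det P = -4, so P⁻¹ = [[-7, 4, 3], [17/4, -5/2, -2], [2, -1, -1]].
W = P⁻¹(Q − S) = [[-4, -4], [-3, -2], [-1, 5]].

W = [[-4, -4], [-3, -2], [-1, 5]]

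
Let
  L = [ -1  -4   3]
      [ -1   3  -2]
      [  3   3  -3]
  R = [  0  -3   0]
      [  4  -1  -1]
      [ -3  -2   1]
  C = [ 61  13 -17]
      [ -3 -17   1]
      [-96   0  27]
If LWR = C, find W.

W = [[-1, -5, 2], [4, -5, -1], [4, -5, -3]]

W = L⁻¹CR⁻¹ (apply L⁻¹ on the left and R⁻¹ on the right).
L has determinant 3; L⁻¹ = [[-1, -1, -1/3], [-3, -2, -5/3], [-4, -3, -7/3]].
R has determinant 3; R⁻¹ = [[-1, 1, 1], [-1/3, 0, 0], [-11/3, 3, 4]].
L⁻¹C = [[-26, 4, 7], [-17, -5, 4], [-11, -1, 2]].
W = (L⁻¹C)R⁻¹ = [[-1, -5, 2], [4, -5, -1], [4, -5, -3]].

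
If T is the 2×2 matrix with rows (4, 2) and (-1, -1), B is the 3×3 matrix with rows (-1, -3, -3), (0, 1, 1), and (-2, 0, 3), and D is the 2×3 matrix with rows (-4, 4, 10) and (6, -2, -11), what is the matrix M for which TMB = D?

Left-multiply by T⁻¹ and right-multiply by B⁻¹: M = T⁻¹DB⁻¹.
det T = -2; the adjugate gives T⁻¹ = [[1/2, 1], [-1/2, -2]].
det B = -3, so B⁻¹ = [[-1, -3, 0], [2/3, 3, -1/3], [-2/3, -2, 1/3]].
T⁻¹D = [[4, 0, -6], [-10, 2, 17]].
M = (T⁻¹D)B⁻¹ = [[0, 0, -2], [0, 2, 5]].

M = [[0, 0, -2], [0, 2, 5]]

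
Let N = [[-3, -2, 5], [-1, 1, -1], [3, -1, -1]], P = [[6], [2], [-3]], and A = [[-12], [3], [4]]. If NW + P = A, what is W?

NW = A − P = [[-18], [1], [7]].
Since N multiplies W on the left, W = N⁻¹(A − P).
N has determinant 4; N⁻¹ = [[-1/2, -7/4, -3/4], [-1, -3, -2], [-1/2, -9/4, -5/4]].
W = N⁻¹(A − P) = [[2], [1], [-2]].

W = [[2], [1], [-2]]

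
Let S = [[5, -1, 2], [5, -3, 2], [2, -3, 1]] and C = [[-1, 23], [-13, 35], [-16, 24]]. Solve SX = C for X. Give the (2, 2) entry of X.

Left-multiplying both sides by S⁻¹ gives X = S⁻¹C.
det S = -2; the adjugate gives S⁻¹ = [[-3/2, 5/2, -2], [1/2, -1/2, 0], [9/2, -13/2, 5]].
X = S⁻¹C = [[-3/2, 5/2, -2], [1/2, -1/2, 0], [9/2, -13/2, 5]] · [[-1, 23], [-13, 35], [-16, 24]] = [[1, 5], [6, -6], [0, -4]].

-6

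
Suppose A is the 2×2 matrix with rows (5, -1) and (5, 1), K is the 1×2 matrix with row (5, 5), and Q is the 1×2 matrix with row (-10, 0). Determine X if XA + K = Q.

XA = Q − K = [[-15, -5]].
Right-multiplying both sides by A⁻¹ gives X = (Q − K)A⁻¹.
det A = 10; the adjugate gives A⁻¹ = [[1/10, 1/10], [-1/2, 1/2]].
X = (Q − K)A⁻¹ = [[1, -4]].

X = [[1, -4]]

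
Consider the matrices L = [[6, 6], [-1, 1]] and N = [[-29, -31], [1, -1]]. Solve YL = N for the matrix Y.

L is on the right of Y, so right-multiply by L⁻¹: Y = NL⁻¹.
det L = 12, so L⁻¹ = [[1/12, -1/2], [1/12, 1/2]].
Y = NL⁻¹ = [[-29, -31], [1, -1]] · [[1/12, -1/2], [1/12, 1/2]] = [[-5, -1], [0, -1]].

Y = [[-5, -1], [0, -1]]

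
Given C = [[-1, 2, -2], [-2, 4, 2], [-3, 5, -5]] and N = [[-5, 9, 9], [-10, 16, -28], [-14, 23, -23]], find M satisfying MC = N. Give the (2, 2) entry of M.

-2

Since C sits to the right of M, M = NC⁻¹.
det C = -6; the adjugate gives C⁻¹ = [[5, 0, -2], [8/3, 1/6, -1], [-1/3, 1/6, 0]].
M = NC⁻¹ = [[-5, 9, 9], [-10, 16, -28], [-14, 23, -23]] · [[5, 0, -2], [8/3, 1/6, -1], [-1/3, 1/6, 0]] = [[-4, 3, 1], [2, -2, 4], [-1, 0, 5]].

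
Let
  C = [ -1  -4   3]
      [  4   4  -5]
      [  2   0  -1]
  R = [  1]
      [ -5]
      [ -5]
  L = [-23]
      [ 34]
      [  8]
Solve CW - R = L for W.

CW = L + R = [[-22], [29], [3]].
Since C multiplies W on the left, W = C⁻¹(L + R).
det C = 4, so C⁻¹ = [[-1, -1, 2], [-3/2, -5/4, 7/4], [-2, -2, 3]].
W = C⁻¹(L + R) = [[-1], [2], [-5]].

W = [[-1], [2], [-5]]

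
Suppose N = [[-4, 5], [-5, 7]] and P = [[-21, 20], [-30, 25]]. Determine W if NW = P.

W = [[-1, -5], [-5, 0]]

Since N multiplies W on the left, W = N⁻¹P.
N has determinant -3; N⁻¹ = [[-7/3, 5/3], [-5/3, 4/3]].
W = N⁻¹P = [[-7/3, 5/3], [-5/3, 4/3]] · [[-21, 20], [-30, 25]] = [[-1, -5], [-5, 0]].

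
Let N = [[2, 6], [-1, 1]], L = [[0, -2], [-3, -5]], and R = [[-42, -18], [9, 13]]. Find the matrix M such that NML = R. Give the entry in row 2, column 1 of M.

Isolating M: multiply by N⁻¹ from the left and L⁻¹ from the right, so M = N⁻¹RL⁻¹.
det N = 8, so N⁻¹ = [[1/8, -3/4], [1/8, 1/4]].
det L = -6; the adjugate gives L⁻¹ = [[5/6, -1/3], [-1/2, 0]].
N⁻¹R = [[-12, -12], [-3, 1]].
M = (N⁻¹R)L⁻¹ = [[-4, 4], [-3, 1]].

-3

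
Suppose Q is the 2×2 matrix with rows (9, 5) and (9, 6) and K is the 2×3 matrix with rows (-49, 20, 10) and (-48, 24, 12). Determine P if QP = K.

P = [[-6, 0, 0], [1, 4, 2]]

Q is on the left of P, so left-multiply by Q⁻¹: P = Q⁻¹K.
Q has determinant 9; Q⁻¹ = [[2/3, -5/9], [-1, 1]].
P = Q⁻¹K = [[2/3, -5/9], [-1, 1]] · [[-49, 20, 10], [-48, 24, 12]] = [[-6, 0, 0], [1, 4, 2]].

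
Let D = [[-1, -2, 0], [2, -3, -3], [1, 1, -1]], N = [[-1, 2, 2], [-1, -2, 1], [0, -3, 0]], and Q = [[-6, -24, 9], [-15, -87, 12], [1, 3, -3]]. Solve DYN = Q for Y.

Y = D⁻¹QN⁻¹ (apply D⁻¹ on the left and N⁻¹ on the right).
det D = -4; the adjugate gives D⁻¹ = [[-3/2, 1/2, -3/2], [1/4, -1/4, 3/4], [-5/4, 1/4, -7/4]].
det N = 3, so N⁻¹ = [[1, -2, 2], [0, 0, -1/3], [1, -1, 4/3]].
D⁻¹Q = [[0, -12, -3], [3, 18, -3], [2, 3, -3]].
Y = (D⁻¹Q)N⁻¹ = [[-3, 3, 0], [0, -3, -4], [-1, -1, -1]].

Y = [[-3, 3, 0], [0, -3, -4], [-1, -1, -1]]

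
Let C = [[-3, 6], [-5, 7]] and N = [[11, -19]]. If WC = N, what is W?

C is on the right of W, so right-multiply by C⁻¹: W = NC⁻¹.
det C = 9; the adjugate gives C⁻¹ = [[7/9, -2/3], [5/9, -1/3]].
W = NC⁻¹ = [[11, -19]] · [[7/9, -2/3], [5/9, -1/3]] = [[-2, -1]].

W = [[-2, -1]]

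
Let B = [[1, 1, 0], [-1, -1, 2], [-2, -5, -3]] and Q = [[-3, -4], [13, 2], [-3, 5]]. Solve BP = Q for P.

B is on the left of P, so left-multiply by B⁻¹: P = B⁻¹Q.
det B = 6; the adjugate gives B⁻¹ = [[13/6, 1/2, 1/3], [-7/6, -1/2, -1/3], [1/2, 1/2, 0]].
P = B⁻¹Q = [[13/6, 1/2, 1/3], [-7/6, -1/2, -1/3], [1/2, 1/2, 0]] · [[-3, -4], [13, 2], [-3, 5]] = [[-1, -6], [-2, 2], [5, -1]].

P = [[-1, -6], [-2, 2], [5, -1]]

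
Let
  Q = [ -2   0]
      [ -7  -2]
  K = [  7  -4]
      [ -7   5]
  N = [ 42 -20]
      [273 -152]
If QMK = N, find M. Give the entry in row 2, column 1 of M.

-4

M = Q⁻¹NK⁻¹ (apply Q⁻¹ on the left and K⁻¹ on the right).
det Q = 4, so Q⁻¹ = [[-1/2, 0], [7/4, -1/2]].
K has determinant 7; K⁻¹ = [[5/7, 4/7], [1, 1]].
Q⁻¹N = [[-21, 10], [-63, 41]].
M = (Q⁻¹N)K⁻¹ = [[-5, -2], [-4, 5]].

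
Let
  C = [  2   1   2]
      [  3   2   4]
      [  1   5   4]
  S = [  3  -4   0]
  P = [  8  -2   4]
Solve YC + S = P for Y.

Y = [[4, -1, 0]]

YC = P − S = [[5, 2, 4]].
C is on the right of Y, so right-multiply by C⁻¹: Y = (P − S)C⁻¹.
det C = -6; the adjugate gives C⁻¹ = [[2, -1, 0], [4/3, -1, 1/3], [-13/6, 3/2, -1/6]].
Y = (P − S)C⁻¹ = [[4, -1, 0]].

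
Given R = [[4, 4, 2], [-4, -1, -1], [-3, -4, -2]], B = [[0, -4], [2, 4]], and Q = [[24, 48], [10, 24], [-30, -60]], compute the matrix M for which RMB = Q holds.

M = [[0, -3], [-1, 5], [2, 2]]

Isolating M: multiply by R⁻¹ from the left and B⁻¹ from the right, so M = R⁻¹QB⁻¹.
det R = -2; the adjugate gives R⁻¹ = [[1, 0, 1], [5/2, 1, 2], [-13/2, -2, -6]].
det B = 8, so B⁻¹ = [[1/2, 1/2], [-1/4, 0]].
R⁻¹Q = [[-6, -12], [10, 24], [4, 0]].
M = (R⁻¹Q)B⁻¹ = [[0, -3], [-1, 5], [2, 2]].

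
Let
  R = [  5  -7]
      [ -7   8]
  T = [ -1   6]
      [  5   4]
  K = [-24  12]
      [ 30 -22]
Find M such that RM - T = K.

RM = K + T = [[-25, 18], [35, -18]].
Since R multiplies M on the left, M = R⁻¹(K + T).
det R = -9, so R⁻¹ = [[-8/9, -7/9], [-7/9, -5/9]].
M = R⁻¹(K + T) = [[-5, -2], [0, -4]].

M = [[-5, -2], [0, -4]]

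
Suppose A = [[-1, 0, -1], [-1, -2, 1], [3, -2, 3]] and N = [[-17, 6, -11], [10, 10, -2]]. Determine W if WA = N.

W = [[-4, 3, -6], [-1, -6, 1]]

Right-multiplying both sides by A⁻¹ gives W = NA⁻¹.
det A = -4, so A⁻¹ = [[1, -1/2, 1/2], [-3/2, 0, -1/2], [-2, 1/2, -1/2]].
W = NA⁻¹ = [[-17, 6, -11], [10, 10, -2]] · [[1, -1/2, 1/2], [-3/2, 0, -1/2], [-2, 1/2, -1/2]] = [[-4, 3, -6], [-1, -6, 1]].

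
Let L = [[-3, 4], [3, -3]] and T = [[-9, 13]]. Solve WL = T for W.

W = [[4, 1]]

Right-multiplying both sides by L⁻¹ gives W = TL⁻¹.
det L = -3, so L⁻¹ = [[1, 4/3], [1, 1]].
W = TL⁻¹ = [[-9, 13]] · [[1, 4/3], [1, 1]] = [[4, 1]].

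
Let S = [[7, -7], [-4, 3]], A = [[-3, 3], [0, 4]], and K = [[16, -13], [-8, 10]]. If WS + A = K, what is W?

WS = K − A = [[19, -16], [-8, 6]].
S is on the right of W, so right-multiply by S⁻¹: W = (K − A)S⁻¹.
det S = -7, so S⁻¹ = [[-3/7, -1], [-4/7, -1]].
W = (K − A)S⁻¹ = [[1, -3], [0, 2]].

W = [[1, -3], [0, 2]]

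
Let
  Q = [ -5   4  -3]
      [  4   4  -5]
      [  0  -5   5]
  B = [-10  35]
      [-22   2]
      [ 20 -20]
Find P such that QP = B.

P = [[0, -5], [2, -2], [6, -6]]

Left-multiplying both sides by Q⁻¹ gives P = Q⁻¹B.
det Q = 5, so Q⁻¹ = [[-1, -1, -8/5], [-4, -5, -37/5], [-4, -5, -36/5]].
P = Q⁻¹B = [[-1, -1, -8/5], [-4, -5, -37/5], [-4, -5, -36/5]] · [[-10, 35], [-22, 2], [20, -20]] = [[0, -5], [2, -2], [6, -6]].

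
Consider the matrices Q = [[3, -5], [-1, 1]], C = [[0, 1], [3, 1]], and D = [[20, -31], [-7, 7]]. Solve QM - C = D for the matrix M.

QM = D + C = [[20, -30], [-4, 8]].
Left-multiplying both sides by Q⁻¹ gives M = Q⁻¹(D + C).
Q has determinant -2; Q⁻¹ = [[-1/2, -5/2], [-1/2, -3/2]].
M = Q⁻¹(D + C) = [[0, -5], [-4, 3]].

M = [[0, -5], [-4, 3]]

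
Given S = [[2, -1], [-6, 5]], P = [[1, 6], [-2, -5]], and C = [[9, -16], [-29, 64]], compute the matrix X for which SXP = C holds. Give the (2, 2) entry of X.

2

Isolating X: multiply by S⁻¹ from the left and P⁻¹ from the right, so X = S⁻¹CP⁻¹.
S has determinant 4; S⁻¹ = [[5/4, 1/4], [3/2, 1/2]].
det P = 7, so P⁻¹ = [[-5/7, -6/7], [2/7, 1/7]].
S⁻¹C = [[4, -4], [-1, 8]].
X = (S⁻¹C)P⁻¹ = [[-4, -4], [3, 2]].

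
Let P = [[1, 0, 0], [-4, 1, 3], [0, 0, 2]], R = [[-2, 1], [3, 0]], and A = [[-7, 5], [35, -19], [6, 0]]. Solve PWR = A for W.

W = [[5, 1], [1, 0], [0, 1]]

W = P⁻¹AR⁻¹ (apply P⁻¹ on the left and R⁻¹ on the right).
det P = 2, so P⁻¹ = [[1, 0, 0], [4, 1, -3/2], [0, 0, 1/2]].
R has determinant -3; R⁻¹ = [[0, 1/3], [1, 2/3]].
P⁻¹A = [[-7, 5], [-2, 1], [3, 0]].
W = (P⁻¹A)R⁻¹ = [[5, 1], [1, 0], [0, 1]].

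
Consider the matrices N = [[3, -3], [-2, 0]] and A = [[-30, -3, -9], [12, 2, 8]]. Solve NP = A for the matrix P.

Left-multiplying both sides by N⁻¹ gives P = N⁻¹A.
N has determinant -6; N⁻¹ = [[0, -1/2], [-1/3, -1/2]].
P = N⁻¹A = [[0, -1/2], [-1/3, -1/2]] · [[-30, -3, -9], [12, 2, 8]] = [[-6, -1, -4], [4, 0, -1]].

P = [[-6, -1, -4], [4, 0, -1]]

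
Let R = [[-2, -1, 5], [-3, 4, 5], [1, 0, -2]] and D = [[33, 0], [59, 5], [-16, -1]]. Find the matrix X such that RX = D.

X = [[-6, -5], [4, 0], [5, -2]]

Left-multiplying both sides by R⁻¹ gives X = R⁻¹D.
R has determinant -3; R⁻¹ = [[8/3, 2/3, 25/3], [1/3, 1/3, 5/3], [4/3, 1/3, 11/3]].
X = R⁻¹D = [[8/3, 2/3, 25/3], [1/3, 1/3, 5/3], [4/3, 1/3, 11/3]] · [[33, 0], [59, 5], [-16, -1]] = [[-6, -5], [4, 0], [5, -2]].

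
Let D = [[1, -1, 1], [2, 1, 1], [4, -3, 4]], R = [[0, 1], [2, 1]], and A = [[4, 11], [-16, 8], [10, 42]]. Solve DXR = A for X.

X = [[5, -4], [1, -3], [5, 3]]

Left-multiply by D⁻¹ and right-multiply by R⁻¹: X = D⁻¹AR⁻¹.
det D = 1; the adjugate gives D⁻¹ = [[7, 1, -2], [-4, 0, 1], [-10, -1, 3]].
R has determinant -2; R⁻¹ = [[-1/2, 1/2], [1, 0]].
D⁻¹A = [[-8, 1], [-6, -2], [6, 8]].
X = (D⁻¹A)R⁻¹ = [[5, -4], [1, -3], [5, 3]].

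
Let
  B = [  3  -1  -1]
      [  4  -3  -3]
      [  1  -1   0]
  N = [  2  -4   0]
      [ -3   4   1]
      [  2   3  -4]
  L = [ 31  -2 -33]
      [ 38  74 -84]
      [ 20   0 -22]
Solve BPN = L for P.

P = [[1, -3, 0], [4, 3, -4], [3, -3, -2]]

P = B⁻¹LN⁻¹ (apply B⁻¹ on the left and N⁻¹ on the right).
B has determinant -5; B⁻¹ = [[3/5, -1/5, 0], [3/5, -1/5, -1], [1/5, -2/5, 1]].
det N = 2, so N⁻¹ = [[-19/2, -8, -2], [-5, -4, -1], [-17/2, -7, -2]].
B⁻¹L = [[11, -16, -3], [-9, -16, 19], [11, -30, 5]].
P = (B⁻¹L)N⁻¹ = [[1, -3, 0], [4, 3, -4], [3, -3, -2]].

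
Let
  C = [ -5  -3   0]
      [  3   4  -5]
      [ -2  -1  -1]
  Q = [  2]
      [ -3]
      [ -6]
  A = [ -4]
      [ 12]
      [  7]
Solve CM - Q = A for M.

CM = A + Q = [[-2], [9], [1]].
Left-multiplying both sides by C⁻¹ gives M = C⁻¹(A + Q).
C has determinant 6; C⁻¹ = [[-3/2, -1/2, 5/2], [13/6, 5/6, -25/6], [5/6, 1/6, -11/6]].
M = C⁻¹(A + Q) = [[1], [-1], [-2]].

M = [[1], [-1], [-2]]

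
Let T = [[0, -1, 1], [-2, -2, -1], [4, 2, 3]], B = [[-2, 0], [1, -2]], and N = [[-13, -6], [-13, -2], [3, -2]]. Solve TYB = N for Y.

Left-multiply by T⁻¹ and right-multiply by B⁻¹: Y = T⁻¹NB⁻¹.
det T = 2, so T⁻¹ = [[-2, 5/2, 3/2], [1, -2, -1], [2, -2, -1]].
B has determinant 4; B⁻¹ = [[-1/2, 0], [-1/4, -1/2]].
T⁻¹N = [[-2, 4], [10, 0], [-3, -6]].
Y = (T⁻¹N)B⁻¹ = [[0, -2], [-5, 0], [3, 3]].

Y = [[0, -2], [-5, 0], [3, 3]]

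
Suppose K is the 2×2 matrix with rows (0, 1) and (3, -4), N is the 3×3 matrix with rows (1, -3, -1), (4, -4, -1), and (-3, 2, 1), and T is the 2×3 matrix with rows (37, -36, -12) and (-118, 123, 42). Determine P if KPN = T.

P = [[-1, 2, -1], [2, 5, -5]]

Isolating P: multiply by K⁻¹ from the left and N⁻¹ from the right, so P = K⁻¹TN⁻¹.
K has determinant -3; K⁻¹ = [[4/3, 1/3], [1, 0]].
N has determinant 5; N⁻¹ = [[-2/5, 1/5, -1/5], [-1/5, -2/5, -3/5], [-4/5, 7/5, 8/5]].
K⁻¹T = [[10, -7, -2], [37, -36, -12]].
P = (K⁻¹T)N⁻¹ = [[-1, 2, -1], [2, 5, -5]].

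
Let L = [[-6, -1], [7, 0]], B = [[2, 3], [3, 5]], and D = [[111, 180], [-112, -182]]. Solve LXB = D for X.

Left-multiply by L⁻¹ and right-multiply by B⁻¹: X = L⁻¹DB⁻¹.
L has determinant 7; L⁻¹ = [[0, 1/7], [-1, -6/7]].
det B = 1, so B⁻¹ = [[5, -3], [-3, 2]].
L⁻¹D = [[-16, -26], [-15, -24]].
X = (L⁻¹D)B⁻¹ = [[-2, -4], [-3, -3]].

X = [[-2, -4], [-3, -3]]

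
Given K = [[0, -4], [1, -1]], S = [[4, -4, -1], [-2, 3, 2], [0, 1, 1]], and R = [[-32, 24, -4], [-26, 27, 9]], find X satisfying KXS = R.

X = [[-2, 5, -2], [3, 2, 0]]

Left-multiply by K⁻¹ and right-multiply by S⁻¹: X = K⁻¹RS⁻¹.
det K = 4, so K⁻¹ = [[-1/4, 1], [-1/4, 0]].
det S = -2, so S⁻¹ = [[-1/2, -3/2, 5/2], [-1, -2, 3], [1, 2, -2]].
K⁻¹R = [[-18, 21, 10], [8, -6, 1]].
X = (K⁻¹R)S⁻¹ = [[-2, 5, -2], [3, 2, 0]].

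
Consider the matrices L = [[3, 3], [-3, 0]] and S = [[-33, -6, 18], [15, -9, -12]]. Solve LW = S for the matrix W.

W = [[-5, 3, 4], [-6, -5, 2]]

Left-multiplying both sides by L⁻¹ gives W = L⁻¹S.
L has determinant 9; L⁻¹ = [[0, -1/3], [1/3, 1/3]].
W = L⁻¹S = [[0, -1/3], [1/3, 1/3]] · [[-33, -6, 18], [15, -9, -12]] = [[-5, 3, 4], [-6, -5, 2]].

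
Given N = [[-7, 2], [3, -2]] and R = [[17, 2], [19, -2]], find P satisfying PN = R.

N is on the right of P, so right-multiply by N⁻¹: P = RN⁻¹.
det N = 8, so N⁻¹ = [[-1/4, -1/4], [-3/8, -7/8]].
P = RN⁻¹ = [[17, 2], [19, -2]] · [[-1/4, -1/4], [-3/8, -7/8]] = [[-5, -6], [-4, -3]].

P = [[-5, -6], [-4, -3]]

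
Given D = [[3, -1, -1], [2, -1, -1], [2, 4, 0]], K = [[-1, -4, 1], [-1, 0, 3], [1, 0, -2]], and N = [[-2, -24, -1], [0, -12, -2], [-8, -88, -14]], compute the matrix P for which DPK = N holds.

P = [[3, 0, 1], [4, -2, 1], [-1, 1, -3]]

P = D⁻¹NK⁻¹ (apply D⁻¹ on the left and K⁻¹ on the right).
det D = 4, so D⁻¹ = [[1, -1, 0], [-1/2, 1/2, 1/4], [5/2, -7/2, -1/4]].
det K = -4, so K⁻¹ = [[0, 2, 3], [-1/4, -1/4, -1/2], [0, 1, 1]].
D⁻¹N = [[-2, -12, 1], [-1, -16, -4], [-3, 4, 8]].
P = (D⁻¹N)K⁻¹ = [[3, 0, 1], [4, -2, 1], [-1, 1, -3]].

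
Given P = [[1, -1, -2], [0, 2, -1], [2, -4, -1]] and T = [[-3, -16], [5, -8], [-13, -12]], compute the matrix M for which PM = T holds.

P is on the left of M, so left-multiply by P⁻¹: M = P⁻¹T.
det P = 4; the adjugate gives P⁻¹ = [[-3/2, 7/4, 5/4], [-1/2, 3/4, 1/4], [-1, 1/2, 1/2]].
M = P⁻¹T = [[-3/2, 7/4, 5/4], [-1/2, 3/4, 1/4], [-1, 1/2, 1/2]] · [[-3, -16], [5, -8], [-13, -12]] = [[-3, -5], [2, -1], [-1, 6]].

M = [[-3, -5], [2, -1], [-1, 6]]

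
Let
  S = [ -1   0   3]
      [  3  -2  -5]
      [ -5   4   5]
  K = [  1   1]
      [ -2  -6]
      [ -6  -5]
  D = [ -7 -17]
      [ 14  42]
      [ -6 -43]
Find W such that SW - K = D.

SW = D + K = [[-6, -16], [12, 36], [-12, -48]].
Left-multiplying both sides by S⁻¹ gives W = S⁻¹(D + K).
det S = -4, so S⁻¹ = [[-5/2, -3, -3/2], [-5/2, -5/2, -1], [-1/2, -1, -1/2]].
W = S⁻¹(D + K) = [[-3, 4], [-3, -2], [-3, -4]].

W = [[-3, 4], [-3, -2], [-3, -4]]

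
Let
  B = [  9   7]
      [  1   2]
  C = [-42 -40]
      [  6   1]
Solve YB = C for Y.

Y = [[-4, -6], [1, -3]]

Right-multiplying both sides by B⁻¹ gives Y = CB⁻¹.
B has determinant 11; B⁻¹ = [[2/11, -7/11], [-1/11, 9/11]].
Y = CB⁻¹ = [[-42, -40], [6, 1]] · [[2/11, -7/11], [-1/11, 9/11]] = [[-4, -6], [1, -3]].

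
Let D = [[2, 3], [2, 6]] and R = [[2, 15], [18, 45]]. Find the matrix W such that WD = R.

Since D sits to the right of W, W = RD⁻¹.
det D = 6; the adjugate gives D⁻¹ = [[1, -1/2], [-1/3, 1/3]].
W = RD⁻¹ = [[2, 15], [18, 45]] · [[1, -1/2], [-1/3, 1/3]] = [[-3, 4], [3, 6]].

W = [[-3, 4], [3, 6]]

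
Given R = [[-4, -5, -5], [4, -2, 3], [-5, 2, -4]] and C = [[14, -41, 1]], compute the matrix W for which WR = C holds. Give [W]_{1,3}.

R is on the right of W, so right-multiply by R⁻¹: W = CR⁻¹.
R has determinant -3; R⁻¹ = [[-2/3, 10, 25/3], [-1/3, 3, 8/3], [2/3, -11, -28/3]].
W = CR⁻¹ = [[14, -41, 1]] · [[-2/3, 10, 25/3], [-1/3, 3, 8/3], [2/3, -11, -28/3]] = [[5, 6, -2]].

-2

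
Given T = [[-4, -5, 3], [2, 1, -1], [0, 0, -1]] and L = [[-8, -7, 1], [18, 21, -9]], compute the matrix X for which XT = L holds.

Right-multiplying both sides by T⁻¹ gives X = LT⁻¹.
T has determinant -6; T⁻¹ = [[1/6, 5/6, -1/3], [-1/3, -2/3, -1/3], [0, 0, -1]].
X = LT⁻¹ = [[-8, -7, 1], [18, 21, -9]] · [[1/6, 5/6, -1/3], [-1/3, -2/3, -1/3], [0, 0, -1]] = [[1, -2, 4], [-4, 1, -4]].

X = [[1, -2, 4], [-4, 1, -4]]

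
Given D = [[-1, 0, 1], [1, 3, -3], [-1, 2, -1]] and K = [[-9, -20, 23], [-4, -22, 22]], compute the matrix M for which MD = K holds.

Since D sits to the right of M, M = KD⁻¹.
D has determinant 2; D⁻¹ = [[3/2, 1, -3/2], [2, 1, -1], [5/2, 1, -3/2]].
M = KD⁻¹ = [[-9, -20, 23], [-4, -22, 22]] · [[3/2, 1, -3/2], [2, 1, -1], [5/2, 1, -3/2]] = [[4, -6, -1], [5, -4, -5]].

M = [[4, -6, -1], [5, -4, -5]]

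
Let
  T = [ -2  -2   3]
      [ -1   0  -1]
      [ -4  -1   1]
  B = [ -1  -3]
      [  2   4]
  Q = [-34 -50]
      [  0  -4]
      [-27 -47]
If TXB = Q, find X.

Left-multiply by T⁻¹ and right-multiply by B⁻¹: X = T⁻¹QB⁻¹.
T has determinant -5; T⁻¹ = [[1/5, 1/5, -2/5], [-1, -2, 1], [-1/5, -6/5, 2/5]].
B has determinant 2; B⁻¹ = [[2, 3/2], [-1, -1/2]].
T⁻¹Q = [[4, 8], [7, 11], [-4, -4]].
X = (T⁻¹Q)B⁻¹ = [[0, 2], [3, 5], [-4, -4]].

X = [[0, 2], [3, 5], [-4, -4]]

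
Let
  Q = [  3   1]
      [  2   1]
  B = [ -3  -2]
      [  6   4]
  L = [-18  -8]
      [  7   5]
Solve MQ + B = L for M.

M = [[-3, -3], [-1, 2]]

MQ = L − B = [[-15, -6], [1, 1]].
Right-multiplying both sides by Q⁻¹ gives M = (L − B)Q⁻¹.
Q has determinant 1; Q⁻¹ = [[1, -1], [-2, 3]].
M = (L − B)Q⁻¹ = [[-3, -3], [-1, 2]].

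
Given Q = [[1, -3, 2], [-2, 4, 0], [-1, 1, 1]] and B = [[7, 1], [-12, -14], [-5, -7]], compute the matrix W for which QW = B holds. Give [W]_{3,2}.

-6

Left-multiplying both sides by Q⁻¹ gives W = Q⁻¹B.
Q has determinant 2; Q⁻¹ = [[2, 5/2, -4], [1, 3/2, -2], [1, 1, -1]].
W = Q⁻¹B = [[2, 5/2, -4], [1, 3/2, -2], [1, 1, -1]] · [[7, 1], [-12, -14], [-5, -7]] = [[4, -5], [-1, -6], [0, -6]].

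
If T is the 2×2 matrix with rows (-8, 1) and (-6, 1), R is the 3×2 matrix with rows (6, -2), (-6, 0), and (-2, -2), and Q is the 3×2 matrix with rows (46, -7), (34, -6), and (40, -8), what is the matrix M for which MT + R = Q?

M = [[-5, 0], [-2, -4], [-3, -3]]

MT = Q − R = [[40, -5], [40, -6], [42, -6]].
Right-multiplying both sides by T⁻¹ gives M = (Q − R)T⁻¹.
det T = -2, so T⁻¹ = [[-1/2, 1/2], [-3, 4]].
M = (Q − R)T⁻¹ = [[-5, 0], [-2, -4], [-3, -3]].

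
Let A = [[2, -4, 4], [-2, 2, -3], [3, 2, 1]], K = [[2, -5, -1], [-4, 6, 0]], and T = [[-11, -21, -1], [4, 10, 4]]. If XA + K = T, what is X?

XA = T − K = [[-13, -16, 0], [8, 4, 4]].
Since A sits to the right of X, X = (T − K)A⁻¹.
det A = 4; the adjugate gives A⁻¹ = [[2, 3, 1], [-7/4, -5/2, -1/2], [-5/2, -4, -1]].
X = (T − K)A⁻¹ = [[2, 1, -5], [-1, -2, 2]].

X = [[2, 1, -5], [-1, -2, 2]]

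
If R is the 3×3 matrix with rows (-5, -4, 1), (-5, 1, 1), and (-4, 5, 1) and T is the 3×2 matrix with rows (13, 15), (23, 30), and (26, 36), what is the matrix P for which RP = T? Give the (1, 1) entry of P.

-5

Since R multiplies P on the left, P = R⁻¹T.
det R = -5; the adjugate gives R⁻¹ = [[4/5, -9/5, 1], [-1/5, 1/5, 0], [21/5, -41/5, 5]].
P = R⁻¹T = [[4/5, -9/5, 1], [-1/5, 1/5, 0], [21/5, -41/5, 5]] · [[13, 15], [23, 30], [26, 36]] = [[-5, -6], [2, 3], [-4, -3]].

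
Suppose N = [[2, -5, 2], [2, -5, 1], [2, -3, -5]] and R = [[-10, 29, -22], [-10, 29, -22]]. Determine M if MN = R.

Since N sits to the right of M, M = RN⁻¹.
det N = 4; the adjugate gives N⁻¹ = [[7, -31/4, 5/4], [3, -7/2, 1/2], [1, -1, 0]].
M = RN⁻¹ = [[-10, 29, -22], [-10, 29, -22]] · [[7, -31/4, 5/4], [3, -7/2, 1/2], [1, -1, 0]] = [[-5, -2, 2], [-5, -2, 2]].

M = [[-5, -2, 2], [-5, -2, 2]]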